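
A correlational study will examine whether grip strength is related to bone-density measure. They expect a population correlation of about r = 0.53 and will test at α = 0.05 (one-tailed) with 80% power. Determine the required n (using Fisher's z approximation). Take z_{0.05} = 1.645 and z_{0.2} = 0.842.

n = 21

Fisher's z: C = ½·ln((1+r)/(1−r)) = ½·ln(3.2553) = 0.5901.
n = ((z_{α} + z_β)/C)² + 3.
(1.645 + 0.842) / 0.5901 = 2.487 / 0.5901 = 4.215.
n = 4.215² + 3 = 17.76 + 3 = 20.8.
Round up.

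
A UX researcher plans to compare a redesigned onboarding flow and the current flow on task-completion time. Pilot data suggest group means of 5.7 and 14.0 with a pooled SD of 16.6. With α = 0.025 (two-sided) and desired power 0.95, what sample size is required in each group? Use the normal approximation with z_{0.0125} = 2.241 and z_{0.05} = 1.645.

n = 121 per group

Cohen's d = |M₁ − M₂| / SD_pooled = |5.7 − 14.0| / 16.6 = 8.3 / 16.6 = 0.500.
For two independent groups with equal n: n = 2·((z_{α/2} + z_β) / d)².
z_{α/2} + z_β = 2.241 + 1.645 = 3.886.
n = 2 × (3.886 / 0.500)² = 2 × 7.772² = 2 × 60.40 = 120.8.
Round up to the next whole participant.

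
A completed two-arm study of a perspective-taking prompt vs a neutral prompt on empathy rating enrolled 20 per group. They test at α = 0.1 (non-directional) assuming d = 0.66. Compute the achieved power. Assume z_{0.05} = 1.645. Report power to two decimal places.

For two equal groups, power = Φ(d·√(n/2) − z_{α/2}).
d·√(n/2) = 0.66 × √(20/2) = 0.66 × 3.162 = 2.087.
z_β = 2.087 − 1.645 = 0.442.
Power = Φ(0.442) = 0.671.

power ≈ 0.67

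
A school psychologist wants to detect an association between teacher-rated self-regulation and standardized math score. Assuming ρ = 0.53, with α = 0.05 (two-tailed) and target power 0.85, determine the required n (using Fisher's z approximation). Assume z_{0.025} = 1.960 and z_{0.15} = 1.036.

Fisher's z: C = ½·ln((1+r)/(1−r)) = ½·ln(3.2553) = 0.5901.
n = ((z_{α/2} + z_β)/C)² + 3.
(1.960 + 1.036) / 0.5901 = 2.996 / 0.5901 = 5.077.
n = 5.077² + 3 = 25.78 + 3 = 28.8.
Round up.

n = 29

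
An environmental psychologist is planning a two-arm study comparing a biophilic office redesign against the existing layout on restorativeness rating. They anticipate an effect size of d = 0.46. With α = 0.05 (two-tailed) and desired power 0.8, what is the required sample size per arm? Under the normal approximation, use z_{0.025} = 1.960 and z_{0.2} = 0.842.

n = 75 per group

For two independent groups with equal n: n = 2·((z_{α/2} + z_β) / d)².
z_{α/2} + z_β = 1.960 + 0.842 = 2.802.
n = 2 × (2.802 / 0.46)² = 2 × 6.091² = 2 × 37.10 = 74.2.
Round up to the next whole participant.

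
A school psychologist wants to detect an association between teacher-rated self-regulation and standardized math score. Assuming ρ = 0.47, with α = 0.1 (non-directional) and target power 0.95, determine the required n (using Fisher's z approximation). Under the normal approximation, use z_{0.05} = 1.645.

n = 45

Fisher's z: C = ½·ln((1+r)/(1−r)) = ½·ln(2.7736) = 0.5101.
n = ((z_{α/2} + z_β)/C)² + 3.
(1.645 + 1.645) / 0.5101 = 3.290 / 0.5101 = 6.450.
n = 6.450² + 3 = 41.60 + 3 = 44.6.
Round up.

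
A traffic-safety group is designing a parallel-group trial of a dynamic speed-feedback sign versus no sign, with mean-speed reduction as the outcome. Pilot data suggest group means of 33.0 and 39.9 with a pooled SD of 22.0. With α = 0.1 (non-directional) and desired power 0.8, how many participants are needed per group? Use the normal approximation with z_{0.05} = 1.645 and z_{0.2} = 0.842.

n = 126 per group

Cohen's d = |M₁ − M₂| / SD_pooled = |33.0 − 39.9| / 22.0 = 6.9 / 22.0 = 0.314.
For two independent groups with equal n: n = 2·((z_{α/2} + z_β) / d)².
z_{α/2} + z_β = 1.645 + 0.842 = 2.487.
n = 2 × (2.487 / 0.314)² = 2 × 7.920² = 2 × 62.73 = 125.5.
Round up to the next whole participant.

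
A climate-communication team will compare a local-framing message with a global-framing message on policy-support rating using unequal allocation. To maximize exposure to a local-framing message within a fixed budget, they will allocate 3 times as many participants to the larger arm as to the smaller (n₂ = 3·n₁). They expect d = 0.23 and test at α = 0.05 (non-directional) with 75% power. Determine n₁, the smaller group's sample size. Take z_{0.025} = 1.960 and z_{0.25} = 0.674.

n₁ = 175

With allocation ratio k = n₂/n₁ = 3, Var(x̄₁−x̄₂) = σ²(1/n₁ + 1/(k·n₁)) = σ²·(k+1)/(k·n₁).
So n₁ = (1 + 1/k)·((z_{α/2} + z_β)/d)² = 1.333 × (2.634/0.23)².
n₁ = 1.333 × 131.15 = 174.9.
Round up: n₁ = 175, giving n₂ = 3 × 175 = 525.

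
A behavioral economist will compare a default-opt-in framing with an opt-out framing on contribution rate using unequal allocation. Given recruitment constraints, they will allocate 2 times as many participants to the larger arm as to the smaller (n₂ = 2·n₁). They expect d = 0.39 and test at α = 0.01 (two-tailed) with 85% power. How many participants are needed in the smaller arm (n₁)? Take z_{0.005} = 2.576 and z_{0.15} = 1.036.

With allocation ratio k = n₂/n₁ = 2, Var(x̄₁−x̄₂) = σ²(1/n₁ + 1/(k·n₁)) = σ²·(k+1)/(k·n₁).
So n₁ = (1 + 1/k)·((z_{α/2} + z_β)/d)² = 1.500 × (3.612/0.39)².
n₁ = 1.500 × 85.78 = 128.7.
Round up: n₁ = 129, giving n₂ = 2 × 129 = 258.

n₁ = 129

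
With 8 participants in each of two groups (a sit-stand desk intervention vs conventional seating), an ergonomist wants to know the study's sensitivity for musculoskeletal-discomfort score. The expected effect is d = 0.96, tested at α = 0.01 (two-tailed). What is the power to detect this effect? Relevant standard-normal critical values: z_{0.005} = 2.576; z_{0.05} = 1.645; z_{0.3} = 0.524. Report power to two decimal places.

For two equal groups, power = Φ(d·√(n/2) − z_{α/2}).
d·√(n/2) = 0.96 × √(8/2) = 0.96 × 2.000 = 1.920.
z_β = 1.920 − 2.576 = -0.656.
Power = Φ(-0.656) = 0.256.

power ≈ 0.26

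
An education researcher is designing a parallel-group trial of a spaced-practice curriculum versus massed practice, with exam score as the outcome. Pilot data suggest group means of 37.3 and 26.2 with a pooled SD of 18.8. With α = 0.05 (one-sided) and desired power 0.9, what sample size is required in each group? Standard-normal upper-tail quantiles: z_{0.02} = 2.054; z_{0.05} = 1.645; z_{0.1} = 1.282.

Cohen's d = |M₁ − M₂| / SD_pooled = |37.3 − 26.2| / 18.8 = 11.1 / 18.8 = 0.590.
For two independent groups with equal n: n = 2·((z_{α} + z_β) / d)².
z_{α} + z_β = 1.645 + 1.282 = 2.927.
n = 2 × (2.927 / 0.590)² = 2 × 4.961² = 2 × 24.61 = 49.2.
Round up to the next whole participant.

n = 50 per group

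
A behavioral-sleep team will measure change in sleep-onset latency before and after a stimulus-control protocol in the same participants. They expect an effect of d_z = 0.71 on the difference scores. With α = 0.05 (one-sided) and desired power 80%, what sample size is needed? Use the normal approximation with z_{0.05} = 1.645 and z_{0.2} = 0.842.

For a paired (one-sample on differences) test: n = ((z_{α} + z_β) / d)².
z_{α} + z_β = 1.645 + 0.842 = 2.487.
n = (2.487 / 0.71)² = 3.503² = 12.27.
Round up.

n = 13 pairs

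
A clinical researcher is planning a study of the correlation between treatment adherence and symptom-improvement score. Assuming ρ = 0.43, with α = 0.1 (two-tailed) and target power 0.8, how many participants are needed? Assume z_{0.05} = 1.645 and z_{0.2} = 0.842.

Fisher's z: C = ½·ln((1+r)/(1−r)) = ½·ln(2.5088) = 0.4599.
n = ((z_{α/2} + z_β)/C)² + 3.
(1.645 + 0.842) / 0.4599 = 2.487 / 0.4599 = 5.408.
n = 5.408² + 3 = 29.24 + 3 = 32.2.
Round up.

n = 33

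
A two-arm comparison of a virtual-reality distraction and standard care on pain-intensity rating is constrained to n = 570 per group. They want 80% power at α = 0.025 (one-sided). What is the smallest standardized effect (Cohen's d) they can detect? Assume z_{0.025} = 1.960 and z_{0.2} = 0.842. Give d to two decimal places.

For two independent groups of n = 570 each: d_min = (z_{α} + z_β)·√(2/n).
z-sum = 1.960 + 0.842 = 2.802.
d_min = 2.802 × √(2/570) = 2.802 × 0.0592 = 0.166.

d_min ≈ 0.17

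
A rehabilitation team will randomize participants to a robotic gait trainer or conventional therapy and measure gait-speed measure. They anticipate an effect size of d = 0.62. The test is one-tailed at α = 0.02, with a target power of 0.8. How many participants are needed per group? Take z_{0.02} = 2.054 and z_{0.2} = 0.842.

n = 44 per group

For two independent groups with equal n: n = 2·((z_{α} + z_β) / d)².
z_{α} + z_β = 2.054 + 0.842 = 2.896.
n = 2 × (2.896 / 0.62)² = 2 × 4.671² = 2 × 21.82 = 43.6.
Round up to the next whole participant.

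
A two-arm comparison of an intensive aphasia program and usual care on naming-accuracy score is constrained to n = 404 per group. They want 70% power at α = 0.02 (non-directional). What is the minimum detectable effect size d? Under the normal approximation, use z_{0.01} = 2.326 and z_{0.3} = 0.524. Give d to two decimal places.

d_min ≈ 0.20

For two independent groups of n = 404 each: d_min = (z_{α/2} + z_β)·√(2/n).
z-sum = 2.326 + 0.524 = 2.850.
d_min = 2.850 × √(2/404) = 2.850 × 0.0704 = 0.201.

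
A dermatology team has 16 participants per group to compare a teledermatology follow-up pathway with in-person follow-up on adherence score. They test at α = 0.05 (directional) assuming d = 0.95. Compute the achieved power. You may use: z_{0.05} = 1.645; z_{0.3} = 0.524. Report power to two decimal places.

For two equal groups, power = Φ(d·√(n/2) − z_{α}).
d·√(n/2) = 0.95 × √(16/2) = 0.95 × 2.828 = 2.687.
z_β = 2.687 − 1.645 = 1.042.
Power = Φ(1.042) = 0.851.

power ≈ 0.85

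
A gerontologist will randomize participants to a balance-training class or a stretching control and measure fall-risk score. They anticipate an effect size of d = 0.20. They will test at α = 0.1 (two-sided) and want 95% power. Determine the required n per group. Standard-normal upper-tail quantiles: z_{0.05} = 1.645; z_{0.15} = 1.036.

n = 542 per group

For two independent groups with equal n: n = 2·((z_{α/2} + z_β) / d)².
z_{α/2} + z_β = 1.645 + 1.645 = 3.290.
n = 2 × (3.290 / 0.20)² = 2 × 16.450² = 2 × 270.60 = 541.2.
Round up to the next whole participant.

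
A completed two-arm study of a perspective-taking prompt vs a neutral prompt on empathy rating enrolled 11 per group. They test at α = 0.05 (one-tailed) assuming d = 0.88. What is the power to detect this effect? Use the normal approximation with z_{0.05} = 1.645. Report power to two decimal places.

For two equal groups, power = Φ(d·√(n/2) − z_{α}).
d·√(n/2) = 0.88 × √(11/2) = 0.88 × 2.345 = 2.064.
z_β = 2.064 − 1.645 = 0.419.
Power = Φ(0.419) = 0.662.

power ≈ 0.66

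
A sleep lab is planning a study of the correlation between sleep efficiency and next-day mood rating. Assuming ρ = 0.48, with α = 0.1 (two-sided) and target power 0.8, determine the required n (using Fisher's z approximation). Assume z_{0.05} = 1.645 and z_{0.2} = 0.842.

n = 26

Fisher's z: C = ½·ln((1+r)/(1−r)) = ½·ln(2.8462) = 0.5230.
n = ((z_{α/2} + z_β)/C)² + 3.
(1.645 + 0.842) / 0.5230 = 2.487 / 0.5230 = 4.755.
n = 4.755² + 3 = 22.61 + 3 = 25.6.
Round up.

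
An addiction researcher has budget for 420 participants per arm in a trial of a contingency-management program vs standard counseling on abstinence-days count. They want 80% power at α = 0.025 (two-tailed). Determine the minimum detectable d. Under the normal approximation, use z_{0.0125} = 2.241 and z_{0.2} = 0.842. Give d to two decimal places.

d_min ≈ 0.21

For two independent groups of n = 420 each: d_min = (z_{α/2} + z_β)·√(2/n).
z-sum = 2.241 + 0.842 = 3.083.
d_min = 3.083 × √(2/420) = 3.083 × 0.0690 = 0.213.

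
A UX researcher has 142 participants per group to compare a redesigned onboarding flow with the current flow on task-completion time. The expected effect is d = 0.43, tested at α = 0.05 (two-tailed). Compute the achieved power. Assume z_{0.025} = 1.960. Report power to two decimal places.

For two equal groups, power = Φ(d·√(n/2) − z_{α/2}).
d·√(n/2) = 0.43 × √(142/2) = 0.43 × 8.426 = 3.623.
z_β = 3.623 − 1.960 = 1.663.
Power = Φ(1.663) = 0.952.

power ≈ 0.95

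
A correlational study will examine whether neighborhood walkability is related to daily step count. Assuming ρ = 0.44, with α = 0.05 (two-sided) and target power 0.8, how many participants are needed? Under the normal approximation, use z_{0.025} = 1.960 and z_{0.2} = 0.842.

n = 39

Fisher's z: C = ½·ln((1+r)/(1−r)) = ½·ln(2.5714) = 0.4722.
n = ((z_{α/2} + z_β)/C)² + 3.
(1.960 + 0.842) / 0.4722 = 2.802 / 0.4722 = 5.934.
n = 5.934² + 3 = 35.21 + 3 = 38.2.
Round up.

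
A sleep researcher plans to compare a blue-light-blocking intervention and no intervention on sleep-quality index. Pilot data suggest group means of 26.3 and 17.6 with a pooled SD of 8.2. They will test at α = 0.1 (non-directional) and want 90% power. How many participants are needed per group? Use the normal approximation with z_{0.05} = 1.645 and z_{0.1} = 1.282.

Cohen's d = |M₁ − M₂| / SD_pooled = |26.3 − 17.6| / 8.2 = 8.7 / 8.2 = 1.061.
For two independent groups with equal n: n = 2·((z_{α/2} + z_β) / d)².
z_{α/2} + z_β = 1.645 + 1.282 = 2.927.
n = 2 × (2.927 / 1.061)² = 2 × 2.759² = 2 × 7.61 = 15.2.
Round up to the next whole participant.

n = 16 per group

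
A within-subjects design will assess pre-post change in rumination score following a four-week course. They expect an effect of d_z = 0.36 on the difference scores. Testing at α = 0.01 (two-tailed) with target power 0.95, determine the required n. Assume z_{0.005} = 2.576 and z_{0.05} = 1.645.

For a paired (one-sample on differences) test: n = ((z_{α/2} + z_β) / d)².
z_{α/2} + z_β = 2.576 + 1.645 = 4.221.
n = (4.221 / 0.36)² = 11.725² = 137.48.
Round up.

n = 138 pairs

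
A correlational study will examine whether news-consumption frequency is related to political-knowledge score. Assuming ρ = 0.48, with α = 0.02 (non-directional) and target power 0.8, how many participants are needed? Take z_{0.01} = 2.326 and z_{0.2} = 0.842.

Fisher's z: C = ½·ln((1+r)/(1−r)) = ½·ln(2.8462) = 0.5230.
n = ((z_{α/2} + z_β)/C)² + 3.
(2.326 + 0.842) / 0.5230 = 3.168 / 0.5230 = 6.057.
n = 6.057² + 3 = 36.69 + 3 = 39.7.
Round up.

n = 40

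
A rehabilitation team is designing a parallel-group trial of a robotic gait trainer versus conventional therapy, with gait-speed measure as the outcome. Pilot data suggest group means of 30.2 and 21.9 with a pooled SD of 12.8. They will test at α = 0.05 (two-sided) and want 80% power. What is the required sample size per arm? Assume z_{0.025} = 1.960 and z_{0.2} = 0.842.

Cohen's d = |M₁ − M₂| / SD_pooled = |30.2 − 21.9| / 12.8 = 8.3 / 12.8 = 0.648.
For two independent groups with equal n: n = 2·((z_{α/2} + z_β) / d)².
z_{α/2} + z_β = 1.960 + 0.842 = 2.802.
n = 2 × (2.802 / 0.648)² = 2 × 4.324² = 2 × 18.70 = 37.4.
Round up to the next whole participant.

n = 38 per group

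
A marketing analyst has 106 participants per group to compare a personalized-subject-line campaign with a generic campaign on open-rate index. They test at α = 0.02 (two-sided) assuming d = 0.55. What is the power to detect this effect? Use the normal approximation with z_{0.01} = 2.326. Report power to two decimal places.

power ≈ 0.95

For two equal groups, power = Φ(d·√(n/2) − z_{α/2}).
d·√(n/2) = 0.55 × √(106/2) = 0.55 × 7.280 = 4.004.
z_β = 4.004 − 2.326 = 1.678.
Power = Φ(1.678) = 0.953.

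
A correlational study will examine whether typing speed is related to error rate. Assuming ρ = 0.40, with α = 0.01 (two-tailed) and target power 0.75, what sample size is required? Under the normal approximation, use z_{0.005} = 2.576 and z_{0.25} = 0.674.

n = 62

Fisher's z: C = ½·ln((1+r)/(1−r)) = ½·ln(2.3333) = 0.4236.
n = ((z_{α/2} + z_β)/C)² + 3.
(2.576 + 0.674) / 0.4236 = 3.250 / 0.4236 = 7.672.
n = 7.672² + 3 = 58.86 + 3 = 61.9.
Round up.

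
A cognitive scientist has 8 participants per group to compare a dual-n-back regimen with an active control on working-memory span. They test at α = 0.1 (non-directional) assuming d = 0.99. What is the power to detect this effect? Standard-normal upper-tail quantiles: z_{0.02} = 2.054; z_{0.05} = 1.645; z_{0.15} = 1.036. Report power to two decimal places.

power ≈ 0.63

For two equal groups, power = Φ(d·√(n/2) − z_{α/2}).
d·√(n/2) = 0.99 × √(8/2) = 0.99 × 2.000 = 1.980.
z_β = 1.980 − 1.645 = 0.335.
Power = Φ(0.335) = 0.631.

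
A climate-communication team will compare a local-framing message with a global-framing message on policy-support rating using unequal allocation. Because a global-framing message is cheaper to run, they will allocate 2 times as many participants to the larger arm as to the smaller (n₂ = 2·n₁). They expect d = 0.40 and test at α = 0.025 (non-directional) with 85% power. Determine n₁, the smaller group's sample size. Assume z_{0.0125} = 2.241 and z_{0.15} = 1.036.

With allocation ratio k = n₂/n₁ = 2, Var(x̄₁−x̄₂) = σ²(1/n₁ + 1/(k·n₁)) = σ²·(k+1)/(k·n₁).
So n₁ = (1 + 1/k)·((z_{α/2} + z_β)/d)² = 1.500 × (3.277/0.40)².
n₁ = 1.500 × 67.12 = 100.7.
Round up: n₁ = 101, giving n₂ = 2 × 101 = 202.

n₁ = 101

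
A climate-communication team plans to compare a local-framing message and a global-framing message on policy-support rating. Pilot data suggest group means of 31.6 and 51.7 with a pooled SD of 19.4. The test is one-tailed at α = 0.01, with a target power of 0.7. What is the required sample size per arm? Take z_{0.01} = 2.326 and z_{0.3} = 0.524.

Cohen's d = |M₁ − M₂| / SD_pooled = |31.6 − 51.7| / 19.4 = 20.1 / 19.4 = 1.036.
For two independent groups with equal n: n = 2·((z_{α} + z_β) / d)².
z_{α} + z_β = 2.326 + 0.524 = 2.850.
n = 2 × (2.850 / 1.036)² = 2 × 2.751² = 2 × 7.57 = 15.1.
Round up to the next whole participant.

n = 16 per group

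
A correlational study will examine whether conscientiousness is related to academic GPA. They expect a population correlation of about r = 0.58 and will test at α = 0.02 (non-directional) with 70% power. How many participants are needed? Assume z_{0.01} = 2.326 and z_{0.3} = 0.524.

Fisher's z: C = ½·ln((1+r)/(1−r)) = ½·ln(3.7619) = 0.6625.
n = ((z_{α/2} + z_β)/C)² + 3.
(2.326 + 0.524) / 0.6625 = 2.850 / 0.6625 = 4.302.
n = 4.302² + 3 = 18.51 + 3 = 21.5.
Round up.

n = 22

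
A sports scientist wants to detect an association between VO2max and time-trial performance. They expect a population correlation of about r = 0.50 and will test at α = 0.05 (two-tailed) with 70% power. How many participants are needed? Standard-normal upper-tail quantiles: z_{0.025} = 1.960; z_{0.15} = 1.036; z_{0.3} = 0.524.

n = 24

Fisher's z: C = ½·ln((1+r)/(1−r)) = ½·ln(3.0000) = 0.5493.
n = ((z_{α/2} + z_β)/C)² + 3.
(1.960 + 0.524) / 0.5493 = 2.484 / 0.5493 = 4.522.
n = 4.522² + 3 = 20.45 + 3 = 23.4.
Round up.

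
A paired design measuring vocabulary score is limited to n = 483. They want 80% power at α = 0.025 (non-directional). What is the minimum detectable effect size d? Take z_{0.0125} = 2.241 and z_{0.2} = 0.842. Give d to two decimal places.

For a single sample (or paired design) of n = 483: d_min = (z_{α/2} + z_β)/√n.
z-sum = 2.241 + 0.842 = 3.083.
d_min = 3.083 / √483 = 3.083 / 21.977 = 0.140.

d_min ≈ 0.14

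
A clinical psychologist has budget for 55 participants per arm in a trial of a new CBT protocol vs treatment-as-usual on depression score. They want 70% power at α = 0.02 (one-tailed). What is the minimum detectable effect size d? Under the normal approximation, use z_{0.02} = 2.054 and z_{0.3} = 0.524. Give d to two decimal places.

For two independent groups of n = 55 each: d_min = (z_{α} + z_β)·√(2/n).
z-sum = 2.054 + 0.524 = 2.578.
d_min = 2.578 × √(2/55) = 2.578 × 0.1907 = 0.492.

d_min ≈ 0.49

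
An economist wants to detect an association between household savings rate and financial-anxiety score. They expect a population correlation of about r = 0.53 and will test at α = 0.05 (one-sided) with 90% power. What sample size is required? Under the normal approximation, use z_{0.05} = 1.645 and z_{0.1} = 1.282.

Fisher's z: C = ½·ln((1+r)/(1−r)) = ½·ln(3.2553) = 0.5901.
n = ((z_{α} + z_β)/C)² + 3.
(1.645 + 1.282) / 0.5901 = 2.927 / 0.5901 = 4.960.
n = 4.960² + 3 = 24.60 + 3 = 27.6.
Round up.

n = 28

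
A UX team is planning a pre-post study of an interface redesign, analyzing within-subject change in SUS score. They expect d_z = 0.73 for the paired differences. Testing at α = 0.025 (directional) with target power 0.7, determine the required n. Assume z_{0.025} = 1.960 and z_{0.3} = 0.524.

For a paired (one-sample on differences) test: n = ((z_{α} + z_β) / d)².
z_{α} + z_β = 1.960 + 0.524 = 2.484.
n = (2.484 / 0.73)² = 3.403² = 11.58.
Round up.

n = 12 pairs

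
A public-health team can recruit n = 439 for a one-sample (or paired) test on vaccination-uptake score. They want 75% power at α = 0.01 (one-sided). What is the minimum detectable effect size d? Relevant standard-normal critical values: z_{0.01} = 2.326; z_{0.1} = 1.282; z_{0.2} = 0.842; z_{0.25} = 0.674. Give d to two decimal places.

d_min ≈ 0.14

For a single sample (or paired design) of n = 439: d_min = (z_{α} + z_β)/√n.
z-sum = 2.326 + 0.674 = 3.000.
d_min = 3.000 / √439 = 3.000 / 20.952 = 0.143.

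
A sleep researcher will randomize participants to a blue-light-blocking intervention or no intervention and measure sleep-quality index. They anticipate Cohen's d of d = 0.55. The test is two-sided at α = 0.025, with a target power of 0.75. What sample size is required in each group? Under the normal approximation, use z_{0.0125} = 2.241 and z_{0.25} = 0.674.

n = 57 per group

For two independent groups with equal n: n = 2·((z_{α/2} + z_β) / d)².
z_{α/2} + z_β = 2.241 + 0.674 = 2.915.
n = 2 × (2.915 / 0.55)² = 2 × 5.300² = 2 × 28.09 = 56.2.
Round up to the next whole participant.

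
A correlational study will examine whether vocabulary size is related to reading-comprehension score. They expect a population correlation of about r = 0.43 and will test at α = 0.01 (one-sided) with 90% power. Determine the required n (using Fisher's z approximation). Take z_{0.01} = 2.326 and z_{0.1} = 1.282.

n = 65

Fisher's z: C = ½·ln((1+r)/(1−r)) = ½·ln(2.5088) = 0.4599.
n = ((z_{α} + z_β)/C)² + 3.
(2.326 + 1.282) / 0.4599 = 3.608 / 0.4599 = 7.845.
n = 7.845² + 3 = 61.55 + 3 = 64.5.
Round up.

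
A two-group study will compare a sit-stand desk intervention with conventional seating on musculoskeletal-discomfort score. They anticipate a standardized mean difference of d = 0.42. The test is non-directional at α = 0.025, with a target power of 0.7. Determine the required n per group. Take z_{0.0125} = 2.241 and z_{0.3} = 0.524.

n = 87 per group

For two independent groups with equal n: n = 2·((z_{α/2} + z_β) / d)².
z_{α/2} + z_β = 2.241 + 0.524 = 2.765.
n = 2 × (2.765 / 0.42)² = 2 × 6.583² = 2 × 43.34 = 86.7.
Round up to the next whole participant.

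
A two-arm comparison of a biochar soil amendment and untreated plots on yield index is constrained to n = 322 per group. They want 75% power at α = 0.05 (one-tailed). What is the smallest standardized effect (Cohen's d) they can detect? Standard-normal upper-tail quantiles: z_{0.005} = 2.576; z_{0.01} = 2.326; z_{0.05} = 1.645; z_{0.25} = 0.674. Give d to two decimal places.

d_min ≈ 0.18

For two independent groups of n = 322 each: d_min = (z_{α} + z_β)·√(2/n).
z-sum = 1.645 + 0.674 = 2.319.
d_min = 2.319 × √(2/322) = 2.319 × 0.0788 = 0.183.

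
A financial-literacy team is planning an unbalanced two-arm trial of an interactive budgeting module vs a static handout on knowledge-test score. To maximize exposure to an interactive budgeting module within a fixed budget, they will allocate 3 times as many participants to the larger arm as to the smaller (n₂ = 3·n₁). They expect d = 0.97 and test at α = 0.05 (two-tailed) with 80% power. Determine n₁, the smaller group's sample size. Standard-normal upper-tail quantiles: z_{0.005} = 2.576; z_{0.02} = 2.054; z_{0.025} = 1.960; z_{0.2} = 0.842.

With allocation ratio k = n₂/n₁ = 3, Var(x̄₁−x̄₂) = σ²(1/n₁ + 1/(k·n₁)) = σ²·(k+1)/(k·n₁).
So n₁ = (1 + 1/k)·((z_{α/2} + z_β)/d)² = 1.333 × (2.802/0.97)².
n₁ = 1.333 × 8.34 = 11.1.
Round up: n₁ = 12, giving n₂ = 3 × 12 = 36.

n₁ = 12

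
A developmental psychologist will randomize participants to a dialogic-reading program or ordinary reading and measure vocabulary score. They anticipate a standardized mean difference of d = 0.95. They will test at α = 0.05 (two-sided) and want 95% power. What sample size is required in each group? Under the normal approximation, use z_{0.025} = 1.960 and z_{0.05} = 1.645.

For two independent groups with equal n: n = 2·((z_{α/2} + z_β) / d)².
z_{α/2} + z_β = 1.960 + 1.645 = 3.605.
n = 2 × (3.605 / 0.95)² = 2 × 3.795² = 2 × 14.40 = 28.8.
Round up to the next whole participant.

n = 29 per group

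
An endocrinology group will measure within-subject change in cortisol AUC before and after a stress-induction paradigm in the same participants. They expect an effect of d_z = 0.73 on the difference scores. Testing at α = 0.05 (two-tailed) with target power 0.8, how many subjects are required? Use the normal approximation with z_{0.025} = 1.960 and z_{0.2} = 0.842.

For a paired (one-sample on differences) test: n = ((z_{α/2} + z_β) / d)².
z_{α/2} + z_β = 1.960 + 0.842 = 2.802.
n = (2.802 / 0.73)² = 3.838² = 14.73.
Round up.

n = 15 pairs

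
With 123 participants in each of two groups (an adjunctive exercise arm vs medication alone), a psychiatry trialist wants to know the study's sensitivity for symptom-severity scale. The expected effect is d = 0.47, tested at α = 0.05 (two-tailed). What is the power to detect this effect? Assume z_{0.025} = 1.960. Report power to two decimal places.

For two equal groups, power = Φ(d·√(n/2) − z_{α/2}).
d·√(n/2) = 0.47 × √(123/2) = 0.47 × 7.842 = 3.686.
z_β = 3.686 − 1.960 = 1.726.
Power = Φ(1.726) = 0.958.

power ≈ 0.96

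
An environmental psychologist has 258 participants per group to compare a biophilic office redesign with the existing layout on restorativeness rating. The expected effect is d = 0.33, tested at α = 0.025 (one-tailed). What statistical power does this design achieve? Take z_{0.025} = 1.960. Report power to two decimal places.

For two equal groups, power = Φ(d·√(n/2) − z_{α}).
d·√(n/2) = 0.33 × √(258/2) = 0.33 × 11.358 = 3.748.
z_β = 3.748 − 1.960 = 1.788.
Power = Φ(1.788) = 0.963.

power ≈ 0.96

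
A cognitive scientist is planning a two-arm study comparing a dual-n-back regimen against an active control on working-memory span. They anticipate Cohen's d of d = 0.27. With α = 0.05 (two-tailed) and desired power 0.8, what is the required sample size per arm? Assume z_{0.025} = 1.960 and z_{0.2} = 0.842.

For two independent groups with equal n: n = 2·((z_{α/2} + z_β) / d)².
z_{α/2} + z_β = 1.960 + 0.842 = 2.802.
n = 2 × (2.802 / 0.27)² = 2 × 10.378² = 2 × 107.70 = 215.4.
Round up to the next whole participant.

n = 216 per group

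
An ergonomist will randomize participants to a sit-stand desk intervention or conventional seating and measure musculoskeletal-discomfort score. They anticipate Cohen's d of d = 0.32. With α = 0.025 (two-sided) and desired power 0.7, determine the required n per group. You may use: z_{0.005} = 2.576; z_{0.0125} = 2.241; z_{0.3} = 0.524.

n = 150 per group

For two independent groups with equal n: n = 2·((z_{α/2} + z_β) / d)².
z_{α/2} + z_β = 2.241 + 0.524 = 2.765.
n = 2 × (2.765 / 0.32)² = 2 × 8.641² = 2 × 74.66 = 149.3.
Round up to the next whole participant.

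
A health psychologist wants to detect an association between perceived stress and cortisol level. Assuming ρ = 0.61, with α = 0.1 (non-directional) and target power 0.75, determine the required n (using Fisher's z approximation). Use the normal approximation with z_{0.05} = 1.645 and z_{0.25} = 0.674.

Fisher's z: C = ½·ln((1+r)/(1−r)) = ½·ln(4.1282) = 0.7089.
n = ((z_{α/2} + z_β)/C)² + 3.
(1.645 + 0.674) / 0.7089 = 2.319 / 0.7089 = 3.271.
n = 3.271² + 3 = 10.70 + 3 = 13.7.
Round up.

n = 14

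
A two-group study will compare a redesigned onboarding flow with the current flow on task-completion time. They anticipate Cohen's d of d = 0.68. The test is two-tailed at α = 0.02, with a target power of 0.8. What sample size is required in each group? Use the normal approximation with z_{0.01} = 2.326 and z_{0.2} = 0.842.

For two independent groups with equal n: n = 2·((z_{α/2} + z_β) / d)².
z_{α/2} + z_β = 2.326 + 0.842 = 3.168.
n = 2 × (3.168 / 0.68)² = 2 × 4.659² = 2 × 21.70 = 43.4.
Round up to the next whole participant.

n = 44 per group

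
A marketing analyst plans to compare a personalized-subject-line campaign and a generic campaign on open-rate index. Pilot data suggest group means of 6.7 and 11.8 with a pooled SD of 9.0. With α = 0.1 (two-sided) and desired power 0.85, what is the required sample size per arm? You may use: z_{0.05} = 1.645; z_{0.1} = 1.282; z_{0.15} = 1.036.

Cohen's d = |M₁ − M₂| / SD_pooled = |6.7 − 11.8| / 9.0 = 5.1 / 9.0 = 0.567.
For two independent groups with equal n: n = 2·((z_{α/2} + z_β) / d)².
z_{α/2} + z_β = 1.645 + 1.036 = 2.681.
n = 2 × (2.681 / 0.567)² = 2 × 4.728² = 2 × 22.36 = 44.7.
Round up to the next whole participant.

n = 45 per group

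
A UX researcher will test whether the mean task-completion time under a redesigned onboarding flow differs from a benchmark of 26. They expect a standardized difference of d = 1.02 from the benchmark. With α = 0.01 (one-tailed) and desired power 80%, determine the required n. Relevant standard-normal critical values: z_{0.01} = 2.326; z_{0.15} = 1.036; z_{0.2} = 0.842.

For a one-sample test: n = ((z_{α} + z_β) / d)².
z_{α} + z_β = 2.326 + 0.842 = 3.168.
n = (3.168 / 1.02)² = 3.106² = 9.65.
Round up.

n = 10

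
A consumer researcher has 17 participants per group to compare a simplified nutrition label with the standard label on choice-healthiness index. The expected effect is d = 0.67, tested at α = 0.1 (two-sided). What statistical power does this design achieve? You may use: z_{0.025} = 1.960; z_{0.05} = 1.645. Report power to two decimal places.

For two equal groups, power = Φ(d·√(n/2) − z_{α/2}).
d·√(n/2) = 0.67 × √(17/2) = 0.67 × 2.915 = 1.953.
z_β = 1.953 − 1.645 = 0.308.
Power = Φ(0.308) = 0.621.

power ≈ 0.62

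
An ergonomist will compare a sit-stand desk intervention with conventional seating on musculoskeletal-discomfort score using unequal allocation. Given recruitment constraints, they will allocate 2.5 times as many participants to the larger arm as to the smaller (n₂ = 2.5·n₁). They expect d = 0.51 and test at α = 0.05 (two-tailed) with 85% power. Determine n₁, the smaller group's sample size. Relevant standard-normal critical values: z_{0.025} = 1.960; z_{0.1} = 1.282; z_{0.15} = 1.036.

With allocation ratio k = n₂/n₁ = 2.5, Var(x̄₁−x̄₂) = σ²(1/n₁ + 1/(k·n₁)) = σ²·(k+1)/(k·n₁).
So n₁ = (1 + 1/k)·((z_{α/2} + z_β)/d)² = 1.400 × (2.996/0.51)².
n₁ = 1.400 × 34.51 = 48.3.
Round up: n₁ = 49, giving n₂ = ⌈2.5 × 49⌉ = ⌈122.5⌉ = 123.

n₁ = 49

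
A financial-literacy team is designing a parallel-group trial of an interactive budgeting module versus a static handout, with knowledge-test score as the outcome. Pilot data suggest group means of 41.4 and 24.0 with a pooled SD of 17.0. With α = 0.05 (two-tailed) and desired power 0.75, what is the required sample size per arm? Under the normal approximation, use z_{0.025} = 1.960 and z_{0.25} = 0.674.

n = 14 per group

Cohen's d = |M₁ − M₂| / SD_pooled = |41.4 − 24.0| / 17.0 = 17.4 / 17.0 = 1.024.
For two independent groups with equal n: n = 2·((z_{α/2} + z_β) / d)².
z_{α/2} + z_β = 1.960 + 0.674 = 2.634.
n = 2 × (2.634 / 1.024)² = 2 × 2.572² = 2 × 6.62 = 13.2.
Round up to the next whole participant.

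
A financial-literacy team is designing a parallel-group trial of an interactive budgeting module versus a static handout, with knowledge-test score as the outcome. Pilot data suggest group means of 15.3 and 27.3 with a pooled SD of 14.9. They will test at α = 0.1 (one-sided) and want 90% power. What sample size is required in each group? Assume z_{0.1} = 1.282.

n = 21 per group

Cohen's d = |M₁ − M₂| / SD_pooled = |15.3 − 27.3| / 14.9 = 12.0 / 14.9 = 0.805.
For two independent groups with equal n: n = 2·((z_{α} + z_β) / d)².
z_{α} + z_β = 1.282 + 1.282 = 2.564.
n = 2 × (2.564 / 0.805)² = 2 × 3.185² = 2 × 10.14 = 20.3.
Round up to the next whole participant.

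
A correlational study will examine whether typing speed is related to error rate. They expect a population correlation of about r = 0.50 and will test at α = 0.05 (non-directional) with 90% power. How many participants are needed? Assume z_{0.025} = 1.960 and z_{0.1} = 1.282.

Fisher's z: C = ½·ln((1+r)/(1−r)) = ½·ln(3.0000) = 0.5493.
n = ((z_{α/2} + z_β)/C)² + 3.
(1.960 + 1.282) / 0.5493 = 3.242 / 0.5493 = 5.902.
n = 5.902² + 3 = 34.83 + 3 = 37.8.
Round up.

n = 38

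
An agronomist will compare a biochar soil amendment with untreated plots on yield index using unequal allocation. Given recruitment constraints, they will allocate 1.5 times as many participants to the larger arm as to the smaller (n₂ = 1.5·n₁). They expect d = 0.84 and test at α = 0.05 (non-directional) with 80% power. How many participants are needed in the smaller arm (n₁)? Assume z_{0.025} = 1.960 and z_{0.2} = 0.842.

With allocation ratio k = n₂/n₁ = 1.5, Var(x̄₁−x̄₂) = σ²(1/n₁ + 1/(k·n₁)) = σ²·(k+1)/(k·n₁).
So n₁ = (1 + 1/k)·((z_{α/2} + z_β)/d)² = 1.667 × (2.802/0.84)².
n₁ = 1.667 × 11.13 = 18.5.
Round up: n₁ = 19, giving n₂ = ⌈1.5 × 19⌉ = ⌈28.5⌉ = 29.

n₁ = 19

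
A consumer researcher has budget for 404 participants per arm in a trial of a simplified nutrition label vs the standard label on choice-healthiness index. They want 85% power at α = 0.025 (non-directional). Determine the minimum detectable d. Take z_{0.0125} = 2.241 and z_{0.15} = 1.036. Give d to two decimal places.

For two independent groups of n = 404 each: d_min = (z_{α/2} + z_β)·√(2/n).
z-sum = 2.241 + 1.036 = 3.277.
d_min = 3.277 × √(2/404) = 3.277 × 0.0704 = 0.231.

d_min ≈ 0.23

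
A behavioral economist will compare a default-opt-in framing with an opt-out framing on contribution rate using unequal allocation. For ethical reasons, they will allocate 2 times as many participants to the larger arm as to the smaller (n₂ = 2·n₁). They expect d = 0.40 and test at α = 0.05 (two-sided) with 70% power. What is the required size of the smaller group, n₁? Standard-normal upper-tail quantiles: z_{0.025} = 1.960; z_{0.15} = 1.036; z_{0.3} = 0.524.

n₁ = 58

With allocation ratio k = n₂/n₁ = 2, Var(x̄₁−x̄₂) = σ²(1/n₁ + 1/(k·n₁)) = σ²·(k+1)/(k·n₁).
So n₁ = (1 + 1/k)·((z_{α/2} + z_β)/d)² = 1.500 × (2.484/0.40)².
n₁ = 1.500 × 38.56 = 57.8.
Round up: n₁ = 58, giving n₂ = 2 × 58 = 116.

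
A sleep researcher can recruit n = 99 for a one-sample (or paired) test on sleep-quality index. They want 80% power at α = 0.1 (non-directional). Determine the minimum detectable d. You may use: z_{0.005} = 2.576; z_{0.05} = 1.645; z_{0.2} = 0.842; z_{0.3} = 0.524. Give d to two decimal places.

For a single sample (or paired design) of n = 99: d_min = (z_{α/2} + z_β)/√n.
z-sum = 1.645 + 0.842 = 2.487.
d_min = 2.487 / √99 = 2.487 / 9.950 = 0.250.

d_min ≈ 0.25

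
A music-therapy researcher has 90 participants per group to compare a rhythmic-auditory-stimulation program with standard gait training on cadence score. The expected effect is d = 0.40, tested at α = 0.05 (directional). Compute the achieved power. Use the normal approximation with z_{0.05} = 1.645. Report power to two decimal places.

power ≈ 0.85

For two equal groups, power = Φ(d·√(n/2) − z_{α}).
d·√(n/2) = 0.40 × √(90/2) = 0.40 × 6.708 = 2.683.
z_β = 2.683 − 1.645 = 1.038.
Power = Φ(1.038) = 0.850.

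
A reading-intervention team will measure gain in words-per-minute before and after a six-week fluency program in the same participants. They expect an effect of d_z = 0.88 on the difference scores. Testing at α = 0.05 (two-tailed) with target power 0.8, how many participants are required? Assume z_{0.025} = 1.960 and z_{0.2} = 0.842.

For a paired (one-sample on differences) test: n = ((z_{α/2} + z_β) / d)².
z_{α/2} + z_β = 1.960 + 0.842 = 2.802.
n = (2.802 / 0.88)² = 3.184² = 10.14.
Round up.

n = 11 pairs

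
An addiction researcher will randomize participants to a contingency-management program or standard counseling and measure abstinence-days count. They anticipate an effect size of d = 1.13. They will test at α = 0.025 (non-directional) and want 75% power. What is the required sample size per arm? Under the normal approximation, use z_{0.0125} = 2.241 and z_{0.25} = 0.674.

n = 14 per group

For two independent groups with equal n: n = 2·((z_{α/2} + z_β) / d)².
z_{α/2} + z_β = 2.241 + 0.674 = 2.915.
n = 2 × (2.915 / 1.13)² = 2 × 2.580² = 2 × 6.65 = 13.3.
Round up to the next whole participant.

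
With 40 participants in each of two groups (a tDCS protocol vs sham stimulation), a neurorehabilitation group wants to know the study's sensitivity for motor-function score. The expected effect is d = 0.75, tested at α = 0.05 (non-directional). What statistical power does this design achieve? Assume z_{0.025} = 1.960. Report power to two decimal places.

For two equal groups, power = Φ(d·√(n/2) − z_{α/2}).
d·√(n/2) = 0.75 × √(40/2) = 0.75 × 4.472 = 3.354.
z_β = 3.354 − 1.960 = 1.394.
Power = Φ(1.394) = 0.918.

power ≈ 0.92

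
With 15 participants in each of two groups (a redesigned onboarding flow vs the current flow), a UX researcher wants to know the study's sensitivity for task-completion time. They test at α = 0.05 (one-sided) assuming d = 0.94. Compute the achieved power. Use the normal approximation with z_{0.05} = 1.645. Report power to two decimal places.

For two equal groups, power = Φ(d·√(n/2) − z_{α}).
d·√(n/2) = 0.94 × √(15/2) = 0.94 × 2.739 = 2.574.
z_β = 2.574 − 1.645 = 0.929.
Power = Φ(0.929) = 0.824.

power ≈ 0.82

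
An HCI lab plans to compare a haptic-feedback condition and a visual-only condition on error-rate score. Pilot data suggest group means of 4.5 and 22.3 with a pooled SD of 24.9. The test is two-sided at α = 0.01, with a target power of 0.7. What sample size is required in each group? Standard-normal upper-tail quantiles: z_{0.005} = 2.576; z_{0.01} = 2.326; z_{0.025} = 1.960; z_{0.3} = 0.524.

Cohen's d = |M₁ − M₂| / SD_pooled = |4.5 − 22.3| / 24.9 = 17.8 / 24.9 = 0.715.
For two independent groups with equal n: n = 2·((z_{α/2} + z_β) / d)².
z_{α/2} + z_β = 2.576 + 0.524 = 3.100.
n = 2 × (3.100 / 0.715)² = 2 × 4.336² = 2 × 18.80 = 37.6.
Round up to the next whole participant.

n = 38 per group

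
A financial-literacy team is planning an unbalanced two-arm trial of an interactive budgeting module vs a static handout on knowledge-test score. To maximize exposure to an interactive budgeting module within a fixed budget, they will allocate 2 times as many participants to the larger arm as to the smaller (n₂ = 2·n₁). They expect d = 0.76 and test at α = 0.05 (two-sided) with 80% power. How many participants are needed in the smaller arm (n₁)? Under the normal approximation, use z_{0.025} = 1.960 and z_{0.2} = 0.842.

n₁ = 21

With allocation ratio k = n₂/n₁ = 2, Var(x̄₁−x̄₂) = σ²(1/n₁ + 1/(k·n₁)) = σ²·(k+1)/(k·n₁).
So n₁ = (1 + 1/k)·((z_{α/2} + z_β)/d)² = 1.500 × (2.802/0.76)².
n₁ = 1.500 × 13.59 = 20.4.
Round up: n₁ = 21, giving n₂ = 2 × 21 = 42.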